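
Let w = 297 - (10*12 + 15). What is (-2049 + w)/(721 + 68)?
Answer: -629/263 ≈ -2.3916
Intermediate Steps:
w = 162 (w = 297 - (120 + 15) = 297 - 1*135 = 297 - 135 = 162)
(-2049 + w)/(721 + 68) = (-2049 + 162)/(721 + 68) = -1887/789 = -1887*1/789 = -629/263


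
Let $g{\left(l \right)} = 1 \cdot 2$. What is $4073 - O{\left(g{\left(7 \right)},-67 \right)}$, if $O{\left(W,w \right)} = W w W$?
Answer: $4341$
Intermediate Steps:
$g{\left(l \right)} = 2$
$O{\left(W,w \right)} = w W^{2}$
$4073 - O{\left(g{\left(7 \right)},-67 \right)} = 4073 - - 67 \cdot 2^{2} = 4073 - \left(-67\right) 4 = 4073 - -268 = 4073 + 268 = 4341$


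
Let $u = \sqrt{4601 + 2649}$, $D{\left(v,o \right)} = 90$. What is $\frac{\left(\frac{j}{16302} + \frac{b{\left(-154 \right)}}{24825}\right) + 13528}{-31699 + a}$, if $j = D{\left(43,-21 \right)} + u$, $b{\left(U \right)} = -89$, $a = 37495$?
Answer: $\frac{456228652381}{195468723450} + \frac{5 \sqrt{290}}{94486392} \approx 2.334$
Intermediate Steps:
$u = 5 \sqrt{290}$ ($u = \sqrt{7250} = 5 \sqrt{290} \approx 85.147$)
$j = 90 + 5 \sqrt{290} \approx 175.15$
$\frac{\left(\frac{j}{16302} + \frac{b{\left(-154 \right)}}{24825}\right) + 13528}{-31699 + a} = \frac{\left(\frac{90 + 5 \sqrt{290}}{16302} - \frac{89}{24825}\right) + 13528}{-31699 + 37495} = \frac{\left(\left(90 + 5 \sqrt{290}\right) \frac{1}{16302} - \frac{89}{24825}\right) + 13528}{5796} = \left(\left(\left(\frac{15}{2717} + \frac{5 \sqrt{290}}{16302}\right) - \frac{89}{24825}\right) + 13528\right) \frac{1}{5796} = \left(\left(\frac{130562}{67449525} + \frac{5 \sqrt{290}}{16302}\right) + 13528\right) \frac{1}{5796} = \left(\frac{912457304762}{67449525} + \frac{5 \sqrt{290}}{16302}\right) \frac{1}{5796} = \frac{456228652381}{195468723450} + \frac{5 \sqrt{290}}{94486392}$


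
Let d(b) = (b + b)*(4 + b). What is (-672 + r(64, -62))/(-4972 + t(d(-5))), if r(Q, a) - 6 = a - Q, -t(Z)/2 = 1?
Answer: 132/829 ≈ 0.15923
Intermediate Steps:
d(b) = 2*b*(4 + b) (d(b) = (2*b)*(4 + b) = 2*b*(4 + b))
t(Z) = -2 (t(Z) = -2*1 = -2)
r(Q, a) = 6 + a - Q (r(Q, a) = 6 + (a - Q) = 6 + a - Q)
(-672 + r(64, -62))/(-4972 + t(d(-5))) = (-672 + (6 - 62 - 1*64))/(-4972 - 2) = (-672 + (6 - 62 - 64))/(-4974) = (-672 - 120)*(-1/4974) = -792*(-1/4974) = 132/829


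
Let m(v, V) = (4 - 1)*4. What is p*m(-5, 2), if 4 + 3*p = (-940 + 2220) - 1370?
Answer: -376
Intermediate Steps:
m(v, V) = 12 (m(v, V) = 3*4 = 12)
p = -94/3 (p = -4/3 + ((-940 + 2220) - 1370)/3 = -4/3 + (1280 - 1370)/3 = -4/3 + (1/3)*(-90) = -4/3 - 30 = -94/3 ≈ -31.333)
p*m(-5, 2) = -94/3*12 = -376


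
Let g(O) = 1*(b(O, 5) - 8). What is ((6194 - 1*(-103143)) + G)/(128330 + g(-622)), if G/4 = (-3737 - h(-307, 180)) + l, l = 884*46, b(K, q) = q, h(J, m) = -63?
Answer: 257297/128327 ≈ 2.0050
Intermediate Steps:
l = 40664
G = 147960 (G = 4*((-3737 - 1*(-63)) + 40664) = 4*((-3737 + 63) + 40664) = 4*(-3674 + 40664) = 4*36990 = 147960)
g(O) = -3 (g(O) = 1*(5 - 8) = 1*(-3) = -3)
((6194 - 1*(-103143)) + G)/(128330 + g(-622)) = ((6194 - 1*(-103143)) + 147960)/(128330 - 3) = ((6194 + 103143) + 147960)/128327 = (109337 + 147960)*(1/128327) = 257297*(1/128327) = 257297/128327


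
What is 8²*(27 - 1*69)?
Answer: -2688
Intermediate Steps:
8²*(27 - 1*69) = 64*(27 - 69) = 64*(-42) = -2688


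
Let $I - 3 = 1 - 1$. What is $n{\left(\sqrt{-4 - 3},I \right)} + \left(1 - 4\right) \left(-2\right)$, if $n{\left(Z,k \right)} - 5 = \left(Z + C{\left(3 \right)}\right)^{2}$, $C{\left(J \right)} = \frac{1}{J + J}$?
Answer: $\frac{145}{36} + \frac{i \sqrt{7}}{3} \approx 4.0278 + 0.88192 i$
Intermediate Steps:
$I = 3$ ($I = 3 + \left(1 - 1\right) = 3 + 0 = 3$)
$C{\left(J \right)} = \frac{1}{2 J}$
$n{\left(Z,k \right)} = 5 + \left(\frac{1}{6} + Z\right)^{2}$ ($n{\left(Z,k \right)} = 5 + \left(Z + \frac{1}{2 \cdot 3}\right)^{2} = 5 + \left(Z + \frac{1}{2} \cdot \frac{1}{3}\right)^{2} = 5 + \left(Z + \frac{1}{6}\right)^{2} = 5 + \left(\frac{1}{6} + Z\right)^{2}$)
$n{\left(\sqrt{-4 - 3},I \right)} + \left(1 - 4\right) \left(-2\right) = \left(5 + \frac{\left(1 + 6 \sqrt{-4 - 3}\right)^{2}}{36}\right) + \left(1 - 4\right) \left(-2\right) = \left(5 + \frac{\left(1 + 6 \sqrt{-7}\right)^{2}}{36}\right) - -6 = \left(5 + \frac{\left(1 + 6 i \sqrt{7}\right)^{2}}{36}\right) + 6 = 11 + \frac{\left(1 + 6 i \sqrt{7}\right)^{2}}{36}$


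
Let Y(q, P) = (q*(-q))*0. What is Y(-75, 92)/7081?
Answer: 0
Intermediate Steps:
Y(q, P) = 0 (Y(q, P) = -q**2*0 = 0)
Y(-75, 92)/7081 = 0/7081 = 0*(1/7081) = 0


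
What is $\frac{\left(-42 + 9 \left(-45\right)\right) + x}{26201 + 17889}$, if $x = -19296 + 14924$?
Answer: $- \frac{4819}{44090} \approx -0.1093$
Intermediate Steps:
$x = -4372$
$\frac{\left(-42 + 9 \left(-45\right)\right) + x}{26201 + 17889} = \frac{\left(-42 + 9 \left(-45\right)\right) - 4372}{26201 + 17889} = \frac{\left(-42 - 405\right) - 4372}{44090} = \left(-447 - 4372\right) \frac{1}{44090} = \left(-4819\right) \frac{1}{44090} = - \frac{4819}{44090}$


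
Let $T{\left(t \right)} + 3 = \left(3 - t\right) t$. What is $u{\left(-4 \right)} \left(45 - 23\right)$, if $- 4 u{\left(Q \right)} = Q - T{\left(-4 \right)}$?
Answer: $- \frac{297}{2} \approx -148.5$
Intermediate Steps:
$T{\left(t \right)} = -3 + t \left(3 - t\right)$ ($T{\left(t \right)} = -3 + \left(3 - t\right) t = -3 + t \left(3 - t\right)$)
$u{\left(Q \right)} = - \frac{31}{4} - \frac{Q}{4}$ ($u{\left(Q \right)} = - \frac{Q - \left(-3 - \left(-4\right)^{2} + 3 \left(-4\right)\right)}{4} = - \frac{Q - \left(-3 - 16 - 12\right)}{4} = - \frac{Q - -31}{4} = - \frac{Q + 31}{4} = - \frac{31 + Q}{4} = - \frac{31}{4} - \frac{Q}{4}$)
$u{\left(-4 \right)} \left(45 - 23\right) = \left(- \frac{31}{4} - -1\right) \left(45 - 23\right) = \left(- \frac{31}{4} + 1\right) 22 = \left(- \frac{27}{4}\right) 22 = - \frac{297}{2}$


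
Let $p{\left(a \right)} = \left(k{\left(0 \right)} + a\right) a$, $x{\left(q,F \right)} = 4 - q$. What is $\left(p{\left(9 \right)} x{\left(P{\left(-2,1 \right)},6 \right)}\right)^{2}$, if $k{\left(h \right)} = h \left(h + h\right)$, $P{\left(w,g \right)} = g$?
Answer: $59049$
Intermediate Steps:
$k{\left(h \right)} = 2 h^{2}$ ($k{\left(h \right)} = h 2 h = 2 h^{2}$)
$p{\left(a \right)} = a^{2}$ ($p{\left(a \right)} = \left(2 \cdot 0^{2} + a\right) a = \left(2 \cdot 0 + a\right) a = \left(0 + a\right) a = a a = a^{2}$)
$\left(p{\left(9 \right)} x{\left(P{\left(-2,1 \right)},6 \right)}\right)^{2} = \left(9^{2} \left(4 - 1\right)\right)^{2} = \left(81 \left(4 - 1\right)\right)^{2} = \left(81 \cdot 3\right)^{2} = 243^{2} = 59049$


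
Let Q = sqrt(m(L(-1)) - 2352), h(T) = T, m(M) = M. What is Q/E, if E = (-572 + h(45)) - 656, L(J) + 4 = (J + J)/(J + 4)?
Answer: -I*sqrt(21210)/3549 ≈ -0.041036*I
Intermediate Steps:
L(J) = -4 + 2*J/(4 + J) (L(J) = -4 + (J + J)/(J + 4) = -4 + (2*J)/(4 + J) = -4 + 2*J/(4 + J))
E = -1183 (E = (-572 + 45) - 656 = -527 - 656 = -1183)
Q = I*sqrt(21210)/3 (Q = sqrt(2*(-8 - 1*(-1))/(4 - 1) - 2352) = sqrt(2*(-8 + 1)/3 - 2352) = sqrt(2*(1/3)*(-7) - 2352) = sqrt(-14/3 - 2352) = sqrt(-7070/3) = I*sqrt(21210)/3 ≈ 48.546*I)
Q/E = (I*sqrt(21210)/3)/(-1183) = (I*sqrt(21210)/3)*(-1/1183) = -I*sqrt(21210)/3549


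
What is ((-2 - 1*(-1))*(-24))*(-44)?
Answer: -1056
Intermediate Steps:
((-2 - 1*(-1))*(-24))*(-44) = ((-2 + 1)*(-24))*(-44) = -1*(-24)*(-44) = 24*(-44) = -1056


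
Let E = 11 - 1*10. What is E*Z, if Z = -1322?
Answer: -1322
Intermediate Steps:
E = 1 (E = 11 - 10 = 1)
E*Z = 1*(-1322) = -1322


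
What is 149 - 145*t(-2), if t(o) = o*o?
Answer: -431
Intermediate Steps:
t(o) = o²
149 - 145*t(-2) = 149 - 145*(-2)² = 149 - 145*4 = 149 - 580 = -431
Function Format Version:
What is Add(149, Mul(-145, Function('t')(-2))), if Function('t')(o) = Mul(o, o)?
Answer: -431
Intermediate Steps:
Function('t')(o) = Pow(o, 2)
Add(149, Mul(-145, Function('t')(-2))) = Add(149, Mul(-145, Pow(-2, 2))) = Add(149, Mul(-145, 4)) = Add(149, -580) = -431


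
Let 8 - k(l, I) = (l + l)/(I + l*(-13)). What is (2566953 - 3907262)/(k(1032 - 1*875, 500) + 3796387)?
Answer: -2065416169/5850245009 ≈ -0.35305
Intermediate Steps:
k(l, I) = 8 - 2*l/(I - 13*l) (k(l, I) = 8 - (l + l)/(I + l*(-13)) = 8 - 2*l/(I - 13*l))
(2566953 - 3907262)/(k(1032 - 1*875, 500) + 3796387) = (2566953 - 3907262)/(2*(-53*(1032 - 1*875) + 4*500)/(500 - 13*(1032 - 1*875)) + 3796387) = -1340309/(2*(-53*(1032 - 875) + 2000)/(500 - 13*(1032 - 875)) + 3796387) = -1340309/(2*(-53*157 + 2000)/(500 - 13*157) + 3796387) = -1340309/(2*(-8321 + 2000)/(500 - 2041) + 3796387) = -1340309/(2*(-6321)/(-1541) + 3796387) = -1340309/(2*(-1/1541)*(-6321) + 3796387) = -1340309/(12642/1541 + 3796387) = -1340309/5850245009/1541 = -1340309*1541/5850245009 = -2065416169/5850245009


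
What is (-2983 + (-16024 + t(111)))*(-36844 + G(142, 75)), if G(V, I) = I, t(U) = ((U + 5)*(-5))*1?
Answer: 720194403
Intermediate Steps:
t(U) = -25 - 5*U (t(U) = ((5 + U)*(-5))*1 = (-25 - 5*U)*1 = -25 - 5*U)
(-2983 + (-16024 + t(111)))*(-36844 + G(142, 75)) = (-2983 + (-16024 + (-25 - 5*111)))*(-36844 + 75) = (-2983 + (-16024 + (-25 - 555)))*(-36769) = (-2983 + (-16024 - 580))*(-36769) = (-2983 - 16604)*(-36769) = -19587*(-36769) = 720194403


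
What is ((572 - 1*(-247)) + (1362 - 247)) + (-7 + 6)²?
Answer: 1935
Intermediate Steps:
((572 - 1*(-247)) + (1362 - 247)) + (-7 + 6)² = ((572 + 247) + 1115) + (-1)² = (819 + 1115) + 1 = 1934 + 1 = 1935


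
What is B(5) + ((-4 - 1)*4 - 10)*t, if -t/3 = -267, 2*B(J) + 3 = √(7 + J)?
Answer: -48063/2 + √3 ≈ -24030.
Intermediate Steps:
B(J) = -3/2 + √(7 + J)/2
t = 801 (t = -3*(-267) = 801)
B(5) + ((-4 - 1)*4 - 10)*t = (-3/2 + √(7 + 5)/2) + ((-4 - 1)*4 - 10)*801 = (-3/2 + √12/2) + (-5*4 - 10)*801 = (-3/2 + (2*√3)/2) + (-20 - 10)*801 = (-3/2 + √3) - 30*801 = (-3/2 + √3) - 24030 = -48063/2 + √3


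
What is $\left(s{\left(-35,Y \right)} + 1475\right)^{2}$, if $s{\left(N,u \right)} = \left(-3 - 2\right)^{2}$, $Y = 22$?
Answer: $2250000$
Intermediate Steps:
$s{\left(N,u \right)} = 25$ ($s{\left(N,u \right)} = \left(-5\right)^{2} = 25$)
$\left(s{\left(-35,Y \right)} + 1475\right)^{2} = \left(25 + 1475\right)^{2} = 1500^{2} = 2250000$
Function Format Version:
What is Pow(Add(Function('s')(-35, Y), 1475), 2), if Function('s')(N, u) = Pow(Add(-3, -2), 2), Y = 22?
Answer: 2250000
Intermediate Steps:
Function('s')(N, u) = 25 (Function('s')(N, u) = Pow(-5, 2) = 25)
Pow(Add(Function('s')(-35, Y), 1475), 2) = Pow(Add(25, 1475), 2) = Pow(1500, 2) = 2250000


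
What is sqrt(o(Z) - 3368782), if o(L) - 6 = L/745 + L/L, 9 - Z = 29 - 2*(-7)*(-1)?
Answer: 3*I*sqrt(207750483205)/745 ≈ 1835.4*I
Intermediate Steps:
Z = -6 (Z = 9 - (29 - 2*(-7)*(-1)) = 9 - (29 - (-14)*(-1)) = 9 - (29 - 1*14) = 9 - (29 - 14) = 9 - 1*15 = 9 - 15 = -6)
o(L) = 7 + L/745 (o(L) = 6 + (L/745 + L/L) = 6 + (L*(1/745) + 1) = 6 + (L/745 + 1) = 6 + (1 + L/745) = 7 + L/745)
sqrt(o(Z) - 3368782) = sqrt((7 + (1/745)*(-6)) - 3368782) = sqrt((7 - 6/745) - 3368782) = sqrt(5209/745 - 3368782) = sqrt(-2509737381/745) = 3*I*sqrt(207750483205)/745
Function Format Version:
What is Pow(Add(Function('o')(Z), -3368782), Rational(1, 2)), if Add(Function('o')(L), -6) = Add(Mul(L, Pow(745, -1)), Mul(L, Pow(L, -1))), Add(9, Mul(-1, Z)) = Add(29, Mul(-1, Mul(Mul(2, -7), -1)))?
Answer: Mul(Rational(3, 745), I, Pow(207750483205, Rational(1, 2))) ≈ Mul(1835.4, I)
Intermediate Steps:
Z = -6 (Z = Add(9, Mul(-1, Add(29, Mul(-1, Mul(Mul(2, -7), -1))))) = Add(9, Mul(-1, Add(29, Mul(-1, Mul(-14, -1))))) = Add(9, Mul(-1, Add(29, Mul(-1, 14)))) = Add(9, Mul(-1, Add(29, -14))) = Add(9, Mul(-1, 15)) = Add(9, -15) = -6)
Function('o')(L) = Add(7, Mul(Rational(1, 745), L)) (Function('o')(L) = Add(6, Add(Mul(L, Pow(745, -1)), Mul(L, Pow(L, -1)))) = Add(6, Add(Mul(L, Rational(1, 745)), 1)) = Add(6, Add(Mul(Rational(1, 745), L), 1)) = Add(6, Add(1, Mul(Rational(1, 745), L))) = Add(7, Mul(Rational(1, 745), L)))
Pow(Add(Function('o')(Z), -3368782), Rational(1, 2)) = Pow(Add(Add(7, Mul(Rational(1, 745), -6)), -3368782), Rational(1, 2)) = Pow(Add(Add(7, Rational(-6, 745)), -3368782), Rational(1, 2)) = Pow(Add(Rational(5209, 745), -3368782), Rational(1, 2)) = Pow(Rational(-2509737381, 745), Rational(1, 2)) = Mul(Rational(3, 745), I, Pow(207750483205, Rational(1, 2)))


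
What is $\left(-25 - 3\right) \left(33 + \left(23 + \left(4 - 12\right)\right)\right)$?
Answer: $-1344$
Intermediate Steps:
$\left(-25 - 3\right) \left(33 + \left(23 + \left(4 - 12\right)\right)\right) = \left(-25 - 3\right) \left(33 + \left(23 - 8\right)\right) = - 28 \left(33 + 15\right) = \left(-28\right) 48 = -1344$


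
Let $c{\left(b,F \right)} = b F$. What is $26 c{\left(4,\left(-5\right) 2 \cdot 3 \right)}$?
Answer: $-3120$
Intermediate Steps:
$c{\left(b,F \right)} = F b$
$26 c{\left(4,\left(-5\right) 2 \cdot 3 \right)} = 26 \left(-5\right) 2 \cdot 3 \cdot 4 = 26 \left(-10\right) 3 \cdot 4 = 26 \left(\left(-30\right) 4\right) = 26 \left(-120\right) = -3120$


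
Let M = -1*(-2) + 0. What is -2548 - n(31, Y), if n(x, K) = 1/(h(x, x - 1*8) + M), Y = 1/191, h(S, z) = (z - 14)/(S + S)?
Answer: -338946/133 ≈ -2548.5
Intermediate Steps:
M = 2 (M = 2 + 0 = 2)
h(S, z) = (-14 + z)/(2*S) (h(S, z) = (-14 + z)/((2*S)) = (-14 + z)*(1/(2*S)) = (-14 + z)/(2*S))
Y = 1/191 ≈ 0.0052356
n(x, K) = 1/(2 + (-22 + x)/(2*x)) (n(x, K) = 1/((-14 + (x - 1*8))/(2*x) + 2) = 1/((-14 + (x - 8))/(2*x) + 2) = 1/((-14 + (-8 + x))/(2*x) + 2) = 1/((-22 + x)/(2*x) + 2) = 1/(2 + (-22 + x)/(2*x)))
-2548 - n(31, Y) = -2548 - 2*31/(-22 + 5*31) = -2548 - 2*31/(-22 + 155) = -2548 - 2*31/133 = -2548 - 1*62/133 = -2548 - 62/133 = -338946/133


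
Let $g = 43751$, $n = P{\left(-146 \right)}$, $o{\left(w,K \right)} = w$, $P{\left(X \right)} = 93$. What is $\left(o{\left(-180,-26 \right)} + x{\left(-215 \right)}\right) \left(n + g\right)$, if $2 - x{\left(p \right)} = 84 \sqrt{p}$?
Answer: $-7804232 - 3682896 i \sqrt{215} \approx -7.8042 \cdot 10^{6} - 5.4002 \cdot 10^{7} i$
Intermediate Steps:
$x{\left(p \right)} = 2 - 84 \sqrt{p}$
$n = 93$
$\left(o{\left(-180,-26 \right)} + x{\left(-215 \right)}\right) \left(n + g\right) = \left(-180 + \left(2 - 84 \sqrt{-215}\right)\right) \left(93 + 43751\right) = \left(-180 + \left(2 - 84 i \sqrt{215}\right)\right) 43844 = \left(-178 - 84 i \sqrt{215}\right) 43844 = -7804232 - 3682896 i \sqrt{215}$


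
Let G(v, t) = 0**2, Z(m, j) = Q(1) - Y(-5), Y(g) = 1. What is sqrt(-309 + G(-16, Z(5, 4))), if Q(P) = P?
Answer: I*sqrt(309) ≈ 17.578*I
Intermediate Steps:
Z(m, j) = 0 (Z(m, j) = 1 - 1*1 = 1 - 1 = 0)
G(v, t) = 0
sqrt(-309 + G(-16, Z(5, 4))) = sqrt(-309 + 0) = sqrt(-309) = I*sqrt(309)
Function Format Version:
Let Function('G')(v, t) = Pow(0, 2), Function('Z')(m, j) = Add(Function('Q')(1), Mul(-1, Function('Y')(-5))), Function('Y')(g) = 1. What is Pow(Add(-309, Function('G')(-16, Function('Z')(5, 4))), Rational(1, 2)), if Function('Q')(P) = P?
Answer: Mul(I, Pow(309, Rational(1, 2))) ≈ Mul(17.578, I)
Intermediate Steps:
Function('Z')(m, j) = 0 (Function('Z')(m, j) = Add(1, Mul(-1, 1)) = Add(1, -1) = 0)
Function('G')(v, t) = 0
Pow(Add(-309, Function('G')(-16, Function('Z')(5, 4))), Rational(1, 2)) = Pow(Add(-309, 0), Rational(1, 2)) = Pow(-309, Rational(1, 2)) = Mul(I, Pow(309, Rational(1, 2)))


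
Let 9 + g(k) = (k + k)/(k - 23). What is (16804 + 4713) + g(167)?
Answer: 1548743/72 ≈ 21510.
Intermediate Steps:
g(k) = -9 + 2*k/(-23 + k) (g(k) = -9 + (k + k)/(k - 23) = -9 + (2*k)/(-23 + k) = -9 + 2*k/(-23 + k))
(16804 + 4713) + g(167) = (16804 + 4713) + (207 - 7*167)/(-23 + 167) = 21517 + (207 - 1169)/144 = 21517 + (1/144)*(-962) = 21517 - 481/72 = 1548743/72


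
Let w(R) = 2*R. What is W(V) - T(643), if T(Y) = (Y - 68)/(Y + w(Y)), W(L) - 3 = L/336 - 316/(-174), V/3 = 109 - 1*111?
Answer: 14097611/3132696 ≈ 4.5002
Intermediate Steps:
V = -6 (V = 3*(109 - 1*111) = 3*(109 - 111) = 3*(-2) = -6)
W(L) = 419/87 + L/336 (W(L) = 3 + (L/336 - 316/(-174)) = 3 + (L*(1/336) - 316*(-1/174)) = 3 + (L/336 + 158/87) = 3 + (158/87 + L/336) = 419/87 + L/336)
T(Y) = (-68 + Y)/(3*Y) (T(Y) = (Y - 68)/(Y + 2*Y) = (-68 + Y)/((3*Y)) = (-68 + Y)*(1/(3*Y)) = (-68 + Y)/(3*Y))
W(V) - T(643) = (419/87 + (1/336)*(-6)) - (-68 + 643)/(3*643) = (419/87 - 1/56) - 575/(3*643) = 23377/4872 - 1*575/1929 = 23377/4872 - 575/1929 = 14097611/3132696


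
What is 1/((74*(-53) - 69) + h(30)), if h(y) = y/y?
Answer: -1/3990 ≈ -0.00025063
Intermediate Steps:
h(y) = 1
1/((74*(-53) - 69) + h(30)) = 1/((74*(-53) - 69) + 1) = 1/((-3922 - 69) + 1) = 1/(-3991 + 1) = 1/(-3990) = -1/3990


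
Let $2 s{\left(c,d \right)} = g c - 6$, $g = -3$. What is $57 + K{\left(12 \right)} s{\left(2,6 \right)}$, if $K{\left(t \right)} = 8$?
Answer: $9$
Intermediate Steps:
$s{\left(c,d \right)} = -3 - \frac{3 c}{2}$ ($s{\left(c,d \right)} = \frac{- 3 c - 6}{2} = \frac{-6 - 3 c}{2} = -3 - \frac{3 c}{2}$)
$57 + K{\left(12 \right)} s{\left(2,6 \right)} = 57 + 8 \left(-3 - 3\right) = 57 + 8 \left(-6\right) = 57 - 48 = 9$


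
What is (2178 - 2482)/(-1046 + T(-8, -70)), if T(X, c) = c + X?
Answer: 76/281 ≈ 0.27046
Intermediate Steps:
T(X, c) = X + c
(2178 - 2482)/(-1046 + T(-8, -70)) = (2178 - 2482)/(-1046 + (-8 - 70)) = -304/(-1046 - 78) = -304/(-1124) = -304*(-1/1124) = 76/281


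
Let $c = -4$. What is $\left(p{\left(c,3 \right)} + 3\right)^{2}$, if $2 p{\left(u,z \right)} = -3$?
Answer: $\frac{9}{4} \approx 2.25$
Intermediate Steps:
$p{\left(u,z \right)} = - \frac{3}{2}$ ($p{\left(u,z \right)} = \frac{1}{2} \left(-3\right) = - \frac{3}{2}$)
$\left(p{\left(c,3 \right)} + 3\right)^{2} = \left(- \frac{3}{2} + 3\right)^{2} = \left(\frac{3}{2}\right)^{2} = \frac{9}{4}$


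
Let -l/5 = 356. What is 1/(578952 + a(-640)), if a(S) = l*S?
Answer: 1/1718152 ≈ 5.8202e-7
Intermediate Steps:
l = -1780 (l = -5*356 = -1780)
a(S) = -1780*S
1/(578952 + a(-640)) = 1/(578952 - 1780*(-640)) = 1/(578952 + 1139200) = 1/1718152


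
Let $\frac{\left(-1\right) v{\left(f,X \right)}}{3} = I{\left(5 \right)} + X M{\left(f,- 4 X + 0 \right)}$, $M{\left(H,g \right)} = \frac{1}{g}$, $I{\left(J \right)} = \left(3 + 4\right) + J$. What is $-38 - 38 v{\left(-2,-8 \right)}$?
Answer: $\frac{2603}{2} \approx 1301.5$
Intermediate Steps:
$I{\left(J \right)} = 7 + J$
$v{\left(f,X \right)} = - \frac{141}{4}$ ($v{\left(f,X \right)} = - 3 \left(\left(7 + 5\right) + \frac{X}{- 4 X + 0}\right) = - 3 \left(12 + \frac{X}{\left(-4\right) X}\right) = - 3 \left(12 + X \left(- \frac{1}{4 X}\right)\right) = - 3 \left(12 - \frac{1}{4}\right) = \left(-3\right) \frac{47}{4} = - \frac{141}{4}$)
$-38 - 38 v{\left(-2,-8 \right)} = -38 - - \frac{2679}{2} = -38 + \frac{2679}{2} = \frac{2603}{2}$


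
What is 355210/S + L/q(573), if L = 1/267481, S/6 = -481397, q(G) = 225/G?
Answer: -1187557128298/9657341321775 ≈ -0.12297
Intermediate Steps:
S = -2888382 (S = 6*(-481397) = -2888382)
L = 1/267481 ≈ 3.7386e-6
355210/S + L/q(573) = 355210/(-2888382) + 1/(267481*((225/573))) = 355210*(-1/2888382) + 1/(267481*((225*(1/573)))) = -177605/1444191 + 1/(267481*(75/191)) = -177605/1444191 + (1/267481)*(191/75) = -177605/1444191 + 191/20061075 = -1187557128298/9657341321775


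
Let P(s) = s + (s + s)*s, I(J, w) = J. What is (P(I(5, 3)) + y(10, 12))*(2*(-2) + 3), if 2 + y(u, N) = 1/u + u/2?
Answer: -581/10 ≈ -58.100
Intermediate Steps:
y(u, N) = -2 + 1/u + u/2 (y(u, N) = -2 + (1/u + u/2) = -2 + 1/u + u/2)
P(s) = s + 2*s² (P(s) = s + (2*s)*s = s + 2*s²)
(P(I(5, 3)) + y(10, 12))*(2*(-2) + 3) = (5*(1 + 2*5) + (-2 + 1/10 + (½)*10))*(2*(-2) + 3) = (5*(1 + 10) + (-2 + ⅒ + 5))*(-4 + 3) = (5*11 + 31/10)*(-1) = (55 + 31/10)*(-1) = (581/10)*(-1) = -581/10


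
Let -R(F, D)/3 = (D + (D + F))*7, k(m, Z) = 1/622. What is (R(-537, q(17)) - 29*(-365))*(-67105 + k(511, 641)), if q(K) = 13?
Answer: -444857555322/311 ≈ -1.4304e+9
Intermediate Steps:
k(m, Z) = 1/622
R(F, D) = -42*D - 21*F (R(F, D) = -3*(D + (D + F))*7 = -3*(F + 2*D)*7 = -3*(7*F + 14*D) = -42*D - 21*F)
(R(-537, q(17)) - 29*(-365))*(-67105 + k(511, 641)) = ((-42*13 - 21*(-537)) - 29*(-365))*(-67105 + 1/622) = ((-546 + 11277) + 10585)*(-41739309/622) = (10731 + 10585)*(-41739309/622) = 21316*(-41739309/622) = -444857555322/311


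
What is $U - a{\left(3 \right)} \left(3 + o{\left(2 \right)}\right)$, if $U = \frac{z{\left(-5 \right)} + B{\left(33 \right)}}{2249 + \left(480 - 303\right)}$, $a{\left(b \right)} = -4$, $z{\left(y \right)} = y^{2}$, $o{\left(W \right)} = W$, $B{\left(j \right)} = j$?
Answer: $\frac{24289}{1213} \approx 20.024$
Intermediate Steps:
$U = \frac{29}{1213}$ ($U = \frac{\left(-5\right)^{2} + 33}{2249 + \left(480 - 303\right)} = \frac{25 + 33}{2249 + \left(480 - 303\right)} = \frac{58}{2249 + 177} = \frac{58}{2426} = 58 \cdot \frac{1}{2426} = \frac{29}{1213} \approx 0.023908$)
$U - a{\left(3 \right)} \left(3 + o{\left(2 \right)}\right) = \frac{29}{1213} - - 4 \left(3 + 2\right) = \frac{29}{1213} - \left(-4\right) 5 = \frac{29}{1213} - -20 = \frac{29}{1213} + 20 = \frac{24289}{1213}$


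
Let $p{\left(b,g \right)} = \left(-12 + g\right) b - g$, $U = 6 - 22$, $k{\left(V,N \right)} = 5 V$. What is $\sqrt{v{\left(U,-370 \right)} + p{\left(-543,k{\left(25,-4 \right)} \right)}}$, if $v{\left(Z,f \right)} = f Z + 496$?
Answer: $2 i \sqrt{13767} \approx 234.67 i$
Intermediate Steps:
$U = -16$ ($U = 6 - 22 = -16$)
$v{\left(Z,f \right)} = 496 + Z f$ ($v{\left(Z,f \right)} = Z f + 496 = 496 + Z f$)
$p{\left(b,g \right)} = - g + b \left(-12 + g\right)$ ($p{\left(b,g \right)} = b \left(-12 + g\right) - g = - g + b \left(-12 + g\right)$)
$\sqrt{v{\left(U,-370 \right)} + p{\left(-543,k{\left(25,-4 \right)} \right)}} = \sqrt{\left(496 - -5920\right) - \left(-6516 + 125 + 543 \cdot 5 \cdot 25\right)} = \sqrt{\left(496 + 5920\right) - 61484} = \sqrt{6416 - 61484} = \sqrt{-55068} = 2 i \sqrt{13767}$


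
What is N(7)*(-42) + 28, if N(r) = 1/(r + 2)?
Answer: 70/3 ≈ 23.333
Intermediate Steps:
N(r) = 1/(2 + r)
N(7)*(-42) + 28 = -42/(2 + 7) + 28 = -42/9 + 28 = (1/9)*(-42) + 28 = -14/3 + 28 = 70/3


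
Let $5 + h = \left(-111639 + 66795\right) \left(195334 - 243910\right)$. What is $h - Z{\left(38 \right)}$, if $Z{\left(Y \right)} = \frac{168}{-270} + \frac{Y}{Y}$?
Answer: $\frac{98025396238}{45} \approx 2.1783 \cdot 10^{9}$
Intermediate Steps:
$h = 2178342139$ ($h = -5 + \left(-111639 + 66795\right) \left(195334 - 243910\right) = -5 - -2178342144 = -5 + 2178342144 = 2178342139$)
$Z{\left(Y \right)} = \frac{17}{45}$ ($Z{\left(Y \right)} = 168 \left(- \frac{1}{270}\right) + 1 = - \frac{28}{45} + 1 = \frac{17}{45}$)
$h - Z{\left(38 \right)} = 2178342139 - \frac{17}{45} = \frac{98025396238}{45}$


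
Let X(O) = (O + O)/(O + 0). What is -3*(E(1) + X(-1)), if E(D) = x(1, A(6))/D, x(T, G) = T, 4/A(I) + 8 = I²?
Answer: -9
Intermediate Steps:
A(I) = 4/(-8 + I²)
E(D) = 1/D
X(O) = 2 (X(O) = (2*O)/O = 2)
-3*(E(1) + X(-1)) = -3*(1/1 + 2) = -3*(1 + 2) = -3*3 = -9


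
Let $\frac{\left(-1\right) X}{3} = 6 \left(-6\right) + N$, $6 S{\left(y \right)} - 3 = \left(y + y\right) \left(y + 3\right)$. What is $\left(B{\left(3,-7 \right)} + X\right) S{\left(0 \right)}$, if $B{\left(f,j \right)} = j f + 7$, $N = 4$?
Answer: $41$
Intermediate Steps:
$S{\left(y \right)} = \frac{1}{2} + \frac{y \left(3 + y\right)}{3}$ ($S{\left(y \right)} = \frac{1}{2} + \frac{\left(y + y\right) \left(y + 3\right)}{6} = \frac{1}{2} + \frac{2 y \left(3 + y\right)}{6} = \frac{1}{2} + \frac{y \left(3 + y\right)}{3}$)
$X = 96$ ($X = - 3 \left(6 \left(-6\right) + 4\right) = - 3 \left(-36 + 4\right) = \left(-3\right) \left(-32\right) = 96$)
$B{\left(f,j \right)} = 7 + f j$ ($B{\left(f,j \right)} = f j + 7 = 7 + f j$)
$\left(B{\left(3,-7 \right)} + X\right) S{\left(0 \right)} = \left(\left(7 + 3 \left(-7\right)\right) + 96\right) \left(\frac{1}{2} + 0 + \frac{0^{2}}{3}\right) = \left(\left(7 - 21\right) + 96\right) \left(\frac{1}{2} + 0 + \frac{1}{3} \cdot 0\right) = \left(-14 + 96\right) \left(\frac{1}{2} + 0 + 0\right) = 82 \cdot \frac{1}{2} = 41$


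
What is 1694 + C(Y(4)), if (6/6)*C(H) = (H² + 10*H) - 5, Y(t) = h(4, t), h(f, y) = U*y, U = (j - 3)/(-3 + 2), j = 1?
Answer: 1833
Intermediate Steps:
U = 2 (U = (1 - 3)/(-3 + 2) = -2/(-1) = -2*(-1) = 2)
h(f, y) = 2*y
Y(t) = 2*t
C(H) = -5 + H² + 10*H (C(H) = (H² + 10*H) - 5 = -5 + H² + 10*H)
1694 + C(Y(4)) = 1694 + (-5 + (2*4)² + 10*(2*4)) = 1694 + (-5 + 8² + 10*8) = 1694 + (-5 + 64 + 80) = 1694 + 139 = 1833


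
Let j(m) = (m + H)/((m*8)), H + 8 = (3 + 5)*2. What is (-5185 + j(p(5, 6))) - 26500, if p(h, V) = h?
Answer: -1267387/40 ≈ -31685.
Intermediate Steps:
H = 8 (H = -8 + (3 + 5)*2 = -8 + 8*2 = -8 + 16 = 8)
j(m) = (8 + m)/(8*m) (j(m) = (m + 8)/((m*8)) = (8 + m)/((8*m)) = (8 + m)*(1/(8*m)) = (8 + m)/(8*m))
(-5185 + j(p(5, 6))) - 26500 = (-5185 + (1/8)*(8 + 5)/5) - 26500 = (-5185 + (1/8)*(1/5)*13) - 26500 = (-5185 + 13/40) - 26500 = -207387/40 - 26500 = -1267387/40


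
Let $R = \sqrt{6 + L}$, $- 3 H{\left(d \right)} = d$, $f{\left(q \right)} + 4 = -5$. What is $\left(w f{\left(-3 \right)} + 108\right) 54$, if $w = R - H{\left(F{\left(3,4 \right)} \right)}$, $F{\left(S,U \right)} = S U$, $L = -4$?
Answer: $3888 - 486 \sqrt{2} \approx 3200.7$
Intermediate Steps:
$f{\left(q \right)} = -9$ ($f{\left(q \right)} = -4 - 5 = -9$)
$H{\left(d \right)} = - \frac{d}{3}$
$R = \sqrt{2}$ ($R = \sqrt{6 - 4} = \sqrt{2} \approx 1.4142$)
$w = 4 + \sqrt{2}$ ($w = \sqrt{2} - - \frac{3 \cdot 4}{3} = \sqrt{2} - \left(- \frac{1}{3}\right) 12 = \sqrt{2} - -4 = \sqrt{2} + 4 = 4 + \sqrt{2} \approx 5.4142$)
$\left(w f{\left(-3 \right)} + 108\right) 54 = \left(\left(4 + \sqrt{2}\right) \left(-9\right) + 108\right) 54 = \left(\left(-36 - 9 \sqrt{2}\right) + 108\right) 54 = \left(72 - 9 \sqrt{2}\right) 54 = 3888 - 486 \sqrt{2}$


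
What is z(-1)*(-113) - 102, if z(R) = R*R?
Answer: -215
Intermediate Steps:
z(R) = R²
z(-1)*(-113) - 102 = (-1)²*(-113) - 102 = 1*(-113) - 102 = -113 - 102 = -215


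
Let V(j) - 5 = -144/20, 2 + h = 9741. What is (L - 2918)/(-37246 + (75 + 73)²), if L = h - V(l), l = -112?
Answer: -5686/12785 ≈ -0.44474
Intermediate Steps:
h = 9739 (h = -2 + 9741 = 9739)
V(j) = -11/5 (V(j) = 5 - 144/20 = 5 - 144*1/20 = 5 - 36/5 = -11/5)
L = 48706/5 (L = 9739 - 1*(-11/5) = 9739 + 11/5 = 48706/5 ≈ 9741.2)
(L - 2918)/(-37246 + (75 + 73)²) = (48706/5 - 2918)/(-37246 + (75 + 73)²) = 34116/(5*(-37246 + 148²)) = 34116/(5*(-37246 + 21904)) = (34116/5)/(-15342) = (34116/5)*(-1/15342) = -5686/12785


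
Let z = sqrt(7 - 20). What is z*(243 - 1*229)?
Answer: 14*I*sqrt(13) ≈ 50.478*I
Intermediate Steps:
z = I*sqrt(13) (z = sqrt(-13) = I*sqrt(13) ≈ 3.6056*I)
z*(243 - 1*229) = (I*sqrt(13))*(243 - 1*229) = (I*sqrt(13))*(243 - 229) = (I*sqrt(13))*14 = 14*I*sqrt(13)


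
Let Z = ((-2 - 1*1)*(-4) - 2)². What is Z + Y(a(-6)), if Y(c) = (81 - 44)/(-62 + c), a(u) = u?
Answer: 6763/68 ≈ 99.456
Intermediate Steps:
Y(c) = 37/(-62 + c)
Z = 100 (Z = ((-2 - 1)*(-4) - 2)² = (-3*(-4) - 2)² = (12 - 2)² = 10² = 100)
Z + Y(a(-6)) = 100 + 37/(-62 - 6) = 100 + 37/(-68) = 100 + 37*(-1/68) = 100 - 37/68 = 6763/68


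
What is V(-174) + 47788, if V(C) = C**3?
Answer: -5220236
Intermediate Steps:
V(-174) + 47788 = (-174)**3 + 47788 = -5268024 + 47788 = -5220236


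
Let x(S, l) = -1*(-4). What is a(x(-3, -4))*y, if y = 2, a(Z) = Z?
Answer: 8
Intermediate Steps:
x(S, l) = 4
a(x(-3, -4))*y = 4*2 = 8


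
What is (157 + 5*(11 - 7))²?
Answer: 31329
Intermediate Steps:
(157 + 5*(11 - 7))² = (157 + 5*4)² = (157 + 20)² = 177² = 31329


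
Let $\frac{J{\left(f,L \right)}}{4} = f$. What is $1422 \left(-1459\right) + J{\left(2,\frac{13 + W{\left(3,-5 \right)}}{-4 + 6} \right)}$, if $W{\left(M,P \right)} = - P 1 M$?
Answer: $-2074690$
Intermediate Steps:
$W{\left(M,P \right)} = - M P$ ($W{\left(M,P \right)} = - P M = - M P$)
$J{\left(f,L \right)} = 4 f$
$1422 \left(-1459\right) + J{\left(2,\frac{13 + W{\left(3,-5 \right)}}{-4 + 6} \right)} = 1422 \left(-1459\right) + 4 \cdot 2 = -2074698 + 8 = -2074690$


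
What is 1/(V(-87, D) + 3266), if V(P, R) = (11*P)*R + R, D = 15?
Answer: -1/11074 ≈ -9.0302e-5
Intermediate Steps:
V(P, R) = R + 11*P*R (V(P, R) = 11*P*R + R = R + 11*P*R)
1/(V(-87, D) + 3266) = 1/(15*(1 + 11*(-87)) + 3266) = 1/(15*(1 - 957) + 3266) = 1/(15*(-956) + 3266) = 1/(-14340 + 3266) = 1/(-11074) = -1/11074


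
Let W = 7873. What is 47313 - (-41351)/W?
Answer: 372536600/7873 ≈ 47318.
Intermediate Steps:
47313 - (-41351)/W = 47313 - (-41351)/7873 = 47313 - 1*(-41351/7873) = 47313 + 41351/7873 = 372536600/7873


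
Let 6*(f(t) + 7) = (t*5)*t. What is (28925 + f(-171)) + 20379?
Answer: 147329/2 ≈ 73665.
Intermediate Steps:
f(t) = -7 + 5*t²/6 (f(t) = -7 + ((t*5)*t)/6 = -7 + ((5*t)*t)/6 = -7 + (5*t²)/6 = -7 + 5*t²/6)
(28925 + f(-171)) + 20379 = (28925 + (-7 + (⅚)*(-171)²)) + 20379 = (28925 + (-7 + (⅚)*29241)) + 20379 = (28925 + (-7 + 48735/2)) + 20379 = (28925 + 48721/2) + 20379 = 106571/2 + 20379 = 147329/2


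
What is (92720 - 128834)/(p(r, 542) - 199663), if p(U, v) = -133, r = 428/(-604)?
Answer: 18057/99898 ≈ 0.18075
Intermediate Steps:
r = -107/151 (r = 428*(-1/604) = -107/151 ≈ -0.70861)
(92720 - 128834)/(p(r, 542) - 199663) = (92720 - 128834)/(-133 - 199663) = -36114/(-199796) = -36114*(-1/199796) = 18057/99898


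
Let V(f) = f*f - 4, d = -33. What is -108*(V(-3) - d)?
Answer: -4104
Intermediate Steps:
V(f) = -4 + f² (V(f) = f² - 4 = -4 + f²)
-108*(V(-3) - d) = -108*((-4 + (-3)²) - 1*(-33)) = -108*((-4 + 9) + 33) = -108*(5 + 33) = -108*38 = -4104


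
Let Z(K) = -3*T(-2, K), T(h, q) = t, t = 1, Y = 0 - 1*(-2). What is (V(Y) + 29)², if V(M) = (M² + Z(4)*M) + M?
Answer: 841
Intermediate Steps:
Y = 2 (Y = 0 + 2 = 2)
T(h, q) = 1
Z(K) = -3 (Z(K) = -3*1 = -3)
V(M) = M² - 2*M (V(M) = (M² - 3*M) + M = M² - 2*M)
(V(Y) + 29)² = (2*(-2 + 2) + 29)² = (2*0 + 29)² = (0 + 29)² = 29² = 841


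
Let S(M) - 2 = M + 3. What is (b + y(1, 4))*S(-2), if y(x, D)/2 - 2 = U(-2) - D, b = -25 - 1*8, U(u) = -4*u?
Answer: -63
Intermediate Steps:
b = -33 (b = -25 - 8 = -33)
y(x, D) = 20 - 2*D (y(x, D) = 4 + 2*(-4*(-2) - D) = 4 + 2*(8 - D) = 4 + (16 - 2*D) = 20 - 2*D)
S(M) = 5 + M (S(M) = 2 + (M + 3) = 2 + (3 + M) = 5 + M)
(b + y(1, 4))*S(-2) = (-33 + (20 - 2*4))*(5 - 2) = (-33 + (20 - 8))*3 = (-33 + 12)*3 = -21*3 = -63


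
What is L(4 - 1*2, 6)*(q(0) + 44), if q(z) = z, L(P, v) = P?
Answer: 88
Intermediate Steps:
L(4 - 1*2, 6)*(q(0) + 44) = (4 - 1*2)*(0 + 44) = (4 - 2)*44 = 2*44 = 88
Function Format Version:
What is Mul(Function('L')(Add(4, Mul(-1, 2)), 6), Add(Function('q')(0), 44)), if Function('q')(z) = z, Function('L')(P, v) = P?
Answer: 88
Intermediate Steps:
Mul(Function('L')(Add(4, Mul(-1, 2)), 6), Add(Function('q')(0), 44)) = Mul(Add(4, Mul(-1, 2)), Add(0, 44)) = Mul(Add(4, -2), 44) = Mul(2, 44) = 88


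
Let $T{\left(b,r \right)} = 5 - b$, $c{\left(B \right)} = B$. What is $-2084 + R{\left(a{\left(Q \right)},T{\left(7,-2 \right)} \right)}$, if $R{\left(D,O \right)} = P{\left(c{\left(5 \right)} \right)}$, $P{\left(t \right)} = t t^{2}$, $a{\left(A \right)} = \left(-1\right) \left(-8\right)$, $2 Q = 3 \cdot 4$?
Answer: $-1959$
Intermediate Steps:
$Q = 6$ ($Q = \frac{3 \cdot 4}{2} = \frac{1}{2} \cdot 12 = 6$)
$a{\left(A \right)} = 8$
$P{\left(t \right)} = t^{3}$
$R{\left(D,O \right)} = 125$ ($R{\left(D,O \right)} = 5^{3} = 125$)
$-2084 + R{\left(a{\left(Q \right)},T{\left(7,-2 \right)} \right)} = -2084 + 125 = -1959$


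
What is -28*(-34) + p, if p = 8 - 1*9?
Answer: 951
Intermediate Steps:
p = -1 (p = 8 - 9 = -1)
-28*(-34) + p = -28*(-34) - 1 = 952 - 1 = 951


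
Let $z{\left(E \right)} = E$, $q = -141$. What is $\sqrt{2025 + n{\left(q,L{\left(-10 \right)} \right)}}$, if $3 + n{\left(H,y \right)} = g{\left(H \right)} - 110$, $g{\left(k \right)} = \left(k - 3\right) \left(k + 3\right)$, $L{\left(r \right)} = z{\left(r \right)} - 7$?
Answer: $2 \sqrt{5446} \approx 147.59$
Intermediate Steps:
$L{\left(r \right)} = -7 + r$ ($L{\left(r \right)} = r - 7 = -7 + r$)
$g{\left(k \right)} = \left(-3 + k\right) \left(3 + k\right)$
$n{\left(H,y \right)} = -122 + H^{2}$ ($n{\left(H,y \right)} = -3 + \left(\left(-9 + H^{2}\right) - 110\right) = -3 + \left(-119 + H^{2}\right) = -122 + H^{2}$)
$\sqrt{2025 + n{\left(q,L{\left(-10 \right)} \right)}} = \sqrt{2025 - \left(122 - \left(-141\right)^{2}\right)} = \sqrt{2025 + \left(-122 + 19881\right)} = \sqrt{2025 + 19759} = \sqrt{21784} = 2 \sqrt{5446}$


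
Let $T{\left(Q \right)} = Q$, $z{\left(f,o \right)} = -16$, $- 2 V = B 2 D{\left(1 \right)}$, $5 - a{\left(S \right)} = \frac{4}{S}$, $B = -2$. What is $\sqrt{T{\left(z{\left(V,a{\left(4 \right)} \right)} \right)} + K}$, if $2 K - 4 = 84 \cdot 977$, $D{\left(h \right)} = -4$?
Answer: $2 \sqrt{10255} \approx 202.53$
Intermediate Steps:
$K = 41036$ ($K = 2 + \frac{84 \cdot 977}{2} = 2 + \frac{1}{2} \cdot 82068 = 2 + 41034 = 41036$)
$a{\left(S \right)} = 5 - \frac{4}{S}$
$V = -8$ ($V = - \frac{\left(-2\right) 2 \left(-4\right)}{2} = - \frac{\left(-4\right) \left(-4\right)}{2} = \left(- \frac{1}{2}\right) 16 = -8$)
$\sqrt{T{\left(z{\left(V,a{\left(4 \right)} \right)} \right)} + K} = \sqrt{-16 + 41036} = \sqrt{41020} = 2 \sqrt{10255}$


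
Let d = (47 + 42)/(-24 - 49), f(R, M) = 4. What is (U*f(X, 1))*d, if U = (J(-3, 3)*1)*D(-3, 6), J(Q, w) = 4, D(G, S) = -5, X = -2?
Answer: 7120/73 ≈ 97.534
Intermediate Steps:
d = -89/73 (d = 89/(-73) = 89*(-1/73) = -89/73 ≈ -1.2192)
U = -20 (U = (4*1)*(-5) = 4*(-5) = -20)
(U*f(X, 1))*d = -20*4*(-89/73) = -80*(-89/73) = 7120/73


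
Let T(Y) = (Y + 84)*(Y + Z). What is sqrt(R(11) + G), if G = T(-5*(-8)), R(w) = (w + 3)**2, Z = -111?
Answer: 4*I*sqrt(538) ≈ 92.779*I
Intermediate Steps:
R(w) = (3 + w)**2
T(Y) = (-111 + Y)*(84 + Y) (T(Y) = (Y + 84)*(Y - 111) = (84 + Y)*(-111 + Y) = (-111 + Y)*(84 + Y))
G = -8804 (G = -9324 + (-5*(-8))**2 - (-135)*(-8) = -9324 + 40**2 - 27*40 = -9324 + 1600 - 1080 = -8804)
sqrt(R(11) + G) = sqrt((3 + 11)**2 - 8804) = sqrt(14**2 - 8804) = sqrt(196 - 8804) = sqrt(-8608) = 4*I*sqrt(538)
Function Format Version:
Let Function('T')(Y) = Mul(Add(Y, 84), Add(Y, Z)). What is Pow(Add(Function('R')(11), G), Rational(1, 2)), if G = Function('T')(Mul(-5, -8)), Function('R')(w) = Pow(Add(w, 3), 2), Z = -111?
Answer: Mul(4, I, Pow(538, Rational(1, 2))) ≈ Mul(92.779, I)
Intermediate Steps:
Function('R')(w) = Pow(Add(3, w), 2)
Function('T')(Y) = Mul(Add(-111, Y), Add(84, Y)) (Function('T')(Y) = Mul(Add(Y, 84), Add(Y, -111)) = Mul(Add(84, Y), Add(-111, Y)) = Mul(Add(-111, Y), Add(84, Y)))
G = -8804 (G = Add(-9324, Pow(Mul(-5, -8), 2), Mul(-27, Mul(-5, -8))) = Add(-9324, Pow(40, 2), Mul(-27, 40)) = Add(-9324, 1600, -1080) = -8804)
Pow(Add(Function('R')(11), G), Rational(1, 2)) = Pow(Add(Pow(Add(3, 11), 2), -8804), Rational(1, 2)) = Pow(Add(Pow(14, 2), -8804), Rational(1, 2)) = Pow(Add(196, -8804), Rational(1, 2)) = Pow(-8608, Rational(1, 2)) = Mul(4, I, Pow(538, Rational(1, 2)))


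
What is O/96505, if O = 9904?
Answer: 9904/96505 ≈ 0.10263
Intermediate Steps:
O/96505 = 9904/96505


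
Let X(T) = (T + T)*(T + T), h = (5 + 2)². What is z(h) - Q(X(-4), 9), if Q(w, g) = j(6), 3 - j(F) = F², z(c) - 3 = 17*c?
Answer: 869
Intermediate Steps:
h = 49 (h = 7² = 49)
X(T) = 4*T² (X(T) = (2*T)*(2*T) = 4*T²)
z(c) = 3 + 17*c
j(F) = 3 - F²
Q(w, g) = -33 (Q(w, g) = 3 - 1*6² = 3 - 1*36 = 3 - 36 = -33)
z(h) - Q(X(-4), 9) = (3 + 17*49) - 1*(-33) = (3 + 833) + 33 = 836 + 33 = 869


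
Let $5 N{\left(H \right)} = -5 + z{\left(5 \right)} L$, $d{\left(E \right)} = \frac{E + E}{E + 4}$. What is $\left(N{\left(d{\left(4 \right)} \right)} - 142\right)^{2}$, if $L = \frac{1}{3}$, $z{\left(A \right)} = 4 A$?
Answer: $\frac{180625}{9} \approx 20069.0$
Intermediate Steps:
$L = \frac{1}{3} \approx 0.33333$
$d{\left(E \right)} = \frac{2 E}{4 + E}$
$N{\left(H \right)} = \frac{1}{3}$ ($N{\left(H \right)} = \frac{-5 + 4 \cdot 5 \cdot \frac{1}{3}}{5} = \frac{-5 + 20 \cdot \frac{1}{3}}{5} = \frac{-5 + \frac{20}{3}}{5} = \frac{1}{5} \cdot \frac{5}{3} = \frac{1}{3}$)
$\left(N{\left(d{\left(4 \right)} \right)} - 142\right)^{2} = \left(\frac{1}{3} - 142\right)^{2} = \left(- \frac{425}{3}\right)^{2} = \frac{180625}{9}$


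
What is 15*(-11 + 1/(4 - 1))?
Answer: -160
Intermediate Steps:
15*(-11 + 1/(4 - 1)) = 15*(-11 + 1/3) = 15*(-11 + ⅓) = 15*(-32/3) = -160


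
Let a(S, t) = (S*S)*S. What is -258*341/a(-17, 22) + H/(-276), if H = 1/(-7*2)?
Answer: 339951905/18983832 ≈ 17.907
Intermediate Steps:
a(S, t) = S**3 (a(S, t) = S**2*S = S**3)
H = -1/14 (H = 1/(-14) = -1/14 ≈ -0.071429)
-258*341/a(-17, 22) + H/(-276) = -258/((-17)**3/341) - 1/14/(-276) = -258/((-4913*1/341)) - 1/14*(-1/276) = -258/(-4913/341) + 1/3864 = -258*(-341/4913) + 1/3864 = 87978/4913 + 1/3864 = 339951905/18983832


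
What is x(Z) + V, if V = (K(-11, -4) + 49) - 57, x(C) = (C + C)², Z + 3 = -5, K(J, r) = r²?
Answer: 264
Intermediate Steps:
Z = -8 (Z = -3 - 5 = -8)
x(C) = 4*C² (x(C) = (2*C)² = 4*C²)
V = 8 (V = ((-4)² + 49) - 57 = (16 + 49) - 57 = 65 - 57 = 8)
x(Z) + V = 4*(-8)² + 8 = 4*64 + 8 = 256 + 8 = 264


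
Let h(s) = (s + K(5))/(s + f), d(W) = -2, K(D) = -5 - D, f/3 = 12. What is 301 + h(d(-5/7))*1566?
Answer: -4279/17 ≈ -251.71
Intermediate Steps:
f = 36 (f = 3*12 = 36)
h(s) = (-10 + s)/(36 + s) (h(s) = (s + (-5 - 1*5))/(s + 36) = (s + (-5 - 5))/(36 + s) = (s - 10)/(36 + s) = (-10 + s)/(36 + s))
301 + h(d(-5/7))*1566 = 301 + ((-10 - 2)/(36 - 2))*1566 = 301 + (-12/34)*1566 = 301 + ((1/34)*(-12))*1566 = 301 - 6/17*1566 = 301 - 9396/17 = -4279/17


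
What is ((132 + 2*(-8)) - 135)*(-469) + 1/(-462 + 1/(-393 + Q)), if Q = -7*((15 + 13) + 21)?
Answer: 3030033327/340033 ≈ 8911.0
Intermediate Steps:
Q = -343 (Q = -7*(28 + 21) = -7*49 = -343)
((132 + 2*(-8)) - 135)*(-469) + 1/(-462 + 1/(-393 + Q)) = ((132 + 2*(-8)) - 135)*(-469) + 1/(-462 + 1/(-393 - 343)) = ((132 - 16) - 135)*(-469) + 1/(-462 + 1/(-736)) = (116 - 135)*(-469) + 1/(-462 - 1/736) = -19*(-469) + 1/(-340033/736) = 8911 - 736/340033 = 3030033327/340033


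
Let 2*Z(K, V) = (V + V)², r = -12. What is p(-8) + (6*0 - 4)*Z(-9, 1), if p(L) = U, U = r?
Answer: -20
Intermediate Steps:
U = -12
Z(K, V) = 2*V² (Z(K, V) = (V + V)²/2 = (2*V)²/2 = (4*V²)/2 = 2*V²)
p(L) = -12
p(-8) + (6*0 - 4)*Z(-9, 1) = -12 + (6*0 - 4)*(2*1²) = -12 + (0 - 4)*(2*1) = -12 - 4*2 = -12 - 8 = -20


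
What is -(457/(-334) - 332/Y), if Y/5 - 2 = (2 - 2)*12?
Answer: 57729/1670 ≈ 34.568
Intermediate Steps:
Y = 10 (Y = 10 + 5*((2 - 2)*12) = 10 + 5*(0*12) = 10 + 5*0 = 10 + 0 = 10)
-(457/(-334) - 332/Y) = -(457/(-334) - 332/10) = -(457*(-1/334) - 332*⅒) = -(-457/334 - 166/5) = -1*(-57729/1670) = 57729/1670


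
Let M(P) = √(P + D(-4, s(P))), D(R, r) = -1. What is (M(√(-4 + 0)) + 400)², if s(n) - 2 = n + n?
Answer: (400 + √(-1 + 2*I))² ≈ 1.6063e+5 + 1020.0*I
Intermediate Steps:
s(n) = 2 + 2*n (s(n) = 2 + (n + n) = 2 + 2*n)
M(P) = √(-1 + P) (M(P) = √(P - 1) = √(-1 + P))
(M(√(-4 + 0)) + 400)² = (√(-1 + √(-4 + 0)) + 400)² = (√(-1 + √(-4)) + 400)² = (√(-1 + 2*I) + 400)² = (400 + √(-1 + 2*I))²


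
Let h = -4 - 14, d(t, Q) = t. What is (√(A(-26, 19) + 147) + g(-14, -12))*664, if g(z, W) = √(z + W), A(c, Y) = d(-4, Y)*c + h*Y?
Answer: 664*I*(√26 + √91) ≈ 9719.9*I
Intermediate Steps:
h = -18
A(c, Y) = -18*Y - 4*c (A(c, Y) = -4*c - 18*Y = -18*Y - 4*c)
g(z, W) = √(W + z)
(√(A(-26, 19) + 147) + g(-14, -12))*664 = (√((-18*19 - 4*(-26)) + 147) + √(-12 - 14))*664 = (√((-342 + 104) + 147) + √(-26))*664 = (√(-238 + 147) + I*√26)*664 = (√(-91) + I*√26)*664 = (I*√91 + I*√26)*664 = (I*√26 + I*√91)*664 = 664*I*√26 + 664*I*√91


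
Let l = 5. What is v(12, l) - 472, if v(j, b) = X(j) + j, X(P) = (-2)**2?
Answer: -456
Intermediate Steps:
X(P) = 4
v(j, b) = 4 + j
v(12, l) - 472 = (4 + 12) - 472 = 16 - 472 = -456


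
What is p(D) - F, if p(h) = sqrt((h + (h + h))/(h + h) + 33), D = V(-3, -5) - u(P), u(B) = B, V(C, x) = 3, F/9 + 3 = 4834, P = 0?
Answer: -43479 + sqrt(138)/2 ≈ -43473.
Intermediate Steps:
F = 43479 (F = -27 + 9*4834 = -27 + 43506 = 43479)
D = 3 (D = 3 - 1*0 = 3 + 0 = 3)
p(h) = sqrt(138)/2 (p(h) = sqrt((h + 2*h)/((2*h)) + 33) = sqrt((3*h)*(1/(2*h)) + 33) = sqrt(3/2 + 33) = sqrt(69/2) = sqrt(138)/2)
p(D) - F = sqrt(138)/2 - 1*43479 = sqrt(138)/2 - 43479 = -43479 + sqrt(138)/2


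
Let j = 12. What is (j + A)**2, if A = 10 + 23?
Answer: 2025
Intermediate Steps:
A = 33
(j + A)**2 = (12 + 33)**2 = 45**2 = 2025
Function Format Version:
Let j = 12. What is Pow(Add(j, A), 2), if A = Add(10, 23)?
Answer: 2025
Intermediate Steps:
A = 33
Pow(Add(j, A), 2) = Pow(Add(12, 33), 2) = Pow(45, 2) = 2025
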